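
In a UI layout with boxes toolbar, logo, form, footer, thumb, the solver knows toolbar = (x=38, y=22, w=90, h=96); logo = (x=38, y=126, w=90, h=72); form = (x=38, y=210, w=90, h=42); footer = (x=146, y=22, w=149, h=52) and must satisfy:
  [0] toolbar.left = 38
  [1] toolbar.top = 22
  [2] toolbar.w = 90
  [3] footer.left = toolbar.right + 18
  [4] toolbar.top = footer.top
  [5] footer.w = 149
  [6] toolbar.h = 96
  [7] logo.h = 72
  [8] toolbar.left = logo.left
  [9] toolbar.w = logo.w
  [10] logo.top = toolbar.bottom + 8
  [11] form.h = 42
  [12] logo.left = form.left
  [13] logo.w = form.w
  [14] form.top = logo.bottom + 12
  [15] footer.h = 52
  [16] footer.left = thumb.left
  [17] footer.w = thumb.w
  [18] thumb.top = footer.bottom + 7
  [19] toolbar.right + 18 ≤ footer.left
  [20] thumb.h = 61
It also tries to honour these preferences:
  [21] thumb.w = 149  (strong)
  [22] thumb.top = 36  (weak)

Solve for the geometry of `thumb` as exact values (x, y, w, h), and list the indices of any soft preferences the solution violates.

1. thumb.x = 146  [footer.left = thumb.left]
2. thumb.w = 149  [footer.w = thumb.w]
3. thumb.y = 81  [thumb.top = footer.bottom + 7]
4. thumb.h = 61  [thumb.h = 61]

thumb = (x=146, y=81, w=149, h=61)
violated soft preferences: 22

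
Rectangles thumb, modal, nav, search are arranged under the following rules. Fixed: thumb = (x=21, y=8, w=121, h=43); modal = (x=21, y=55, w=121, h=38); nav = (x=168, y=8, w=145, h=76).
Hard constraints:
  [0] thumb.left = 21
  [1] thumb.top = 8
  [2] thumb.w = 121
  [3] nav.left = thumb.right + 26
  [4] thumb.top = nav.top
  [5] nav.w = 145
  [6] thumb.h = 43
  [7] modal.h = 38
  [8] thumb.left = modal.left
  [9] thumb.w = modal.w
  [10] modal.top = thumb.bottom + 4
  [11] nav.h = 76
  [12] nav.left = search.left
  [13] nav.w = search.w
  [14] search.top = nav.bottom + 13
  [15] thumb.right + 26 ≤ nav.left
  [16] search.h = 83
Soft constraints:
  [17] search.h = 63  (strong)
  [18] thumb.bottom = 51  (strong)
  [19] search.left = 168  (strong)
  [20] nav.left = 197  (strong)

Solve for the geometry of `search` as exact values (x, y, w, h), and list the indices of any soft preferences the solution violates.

1. search.x = 168  [nav.left = search.left]
2. search.w = 145  [nav.w = search.w]
3. search.y = 97  [search.top = nav.bottom + 13]
4. search.h = 83  [search.h = 83]

search = (x=168, y=97, w=145, h=83)
violated soft preferences: 17, 20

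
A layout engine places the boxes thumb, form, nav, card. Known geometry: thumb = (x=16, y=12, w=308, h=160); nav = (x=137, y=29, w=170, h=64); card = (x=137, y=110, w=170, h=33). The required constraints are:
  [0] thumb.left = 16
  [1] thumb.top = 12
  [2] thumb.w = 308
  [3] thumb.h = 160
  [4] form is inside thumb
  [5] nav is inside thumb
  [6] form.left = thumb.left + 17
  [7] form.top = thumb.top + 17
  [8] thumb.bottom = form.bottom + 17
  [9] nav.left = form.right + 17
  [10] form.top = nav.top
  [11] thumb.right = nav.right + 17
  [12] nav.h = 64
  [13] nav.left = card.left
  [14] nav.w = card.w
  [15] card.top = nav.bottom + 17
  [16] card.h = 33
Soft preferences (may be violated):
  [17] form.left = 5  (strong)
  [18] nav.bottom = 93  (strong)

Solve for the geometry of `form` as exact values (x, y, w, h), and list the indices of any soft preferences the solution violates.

form = (x=33, y=29, w=87, h=126)
violated soft preferences: 17

1. form.x = 33  [form.left = thumb.left + 17]
2. form.y = 29  [form.top = thumb.top + 17]
3. form.h = 126  [thumb.bottom = form.bottom + 17]
4. form.w = 87  [nav.left = form.right + 17]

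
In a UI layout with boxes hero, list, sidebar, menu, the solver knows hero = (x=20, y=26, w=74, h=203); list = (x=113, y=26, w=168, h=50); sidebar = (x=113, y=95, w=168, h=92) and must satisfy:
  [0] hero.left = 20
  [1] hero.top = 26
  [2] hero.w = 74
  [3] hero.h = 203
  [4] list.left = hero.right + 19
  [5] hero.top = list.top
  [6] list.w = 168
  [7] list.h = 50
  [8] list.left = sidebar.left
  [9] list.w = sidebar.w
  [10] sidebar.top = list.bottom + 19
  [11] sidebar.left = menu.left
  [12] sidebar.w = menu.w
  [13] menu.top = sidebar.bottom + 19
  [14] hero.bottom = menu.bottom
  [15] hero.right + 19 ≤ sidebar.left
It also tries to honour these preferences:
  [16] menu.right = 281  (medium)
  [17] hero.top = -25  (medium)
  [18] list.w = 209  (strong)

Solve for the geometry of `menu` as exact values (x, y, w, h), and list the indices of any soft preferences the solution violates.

1. menu.x = 113  [sidebar.left = menu.left]
2. menu.w = 168  [sidebar.w = menu.w]
3. menu.y = 206  [menu.top = sidebar.bottom + 19]
4. menu.h = 23  [hero.bottom = menu.bottom]

menu = (x=113, y=206, w=168, h=23)
violated soft preferences: 17, 18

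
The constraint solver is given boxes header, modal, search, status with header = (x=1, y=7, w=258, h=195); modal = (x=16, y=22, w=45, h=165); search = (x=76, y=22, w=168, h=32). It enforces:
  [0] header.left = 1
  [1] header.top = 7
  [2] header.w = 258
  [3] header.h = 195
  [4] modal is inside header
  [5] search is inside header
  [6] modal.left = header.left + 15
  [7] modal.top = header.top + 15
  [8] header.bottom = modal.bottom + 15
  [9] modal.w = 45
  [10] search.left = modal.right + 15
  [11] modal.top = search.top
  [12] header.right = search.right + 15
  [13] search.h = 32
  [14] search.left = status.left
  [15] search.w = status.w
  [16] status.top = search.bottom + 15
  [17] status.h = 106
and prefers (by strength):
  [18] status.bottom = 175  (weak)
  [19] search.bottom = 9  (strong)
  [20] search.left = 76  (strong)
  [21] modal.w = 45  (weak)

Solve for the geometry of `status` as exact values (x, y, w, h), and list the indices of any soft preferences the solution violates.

status = (x=76, y=69, w=168, h=106)
violated soft preferences: 19

1. status.x = 76  [search.left = status.left]
2. status.w = 168  [search.w = status.w]
3. status.y = 69  [status.top = search.bottom + 15]
4. status.h = 106  [status.h = 106]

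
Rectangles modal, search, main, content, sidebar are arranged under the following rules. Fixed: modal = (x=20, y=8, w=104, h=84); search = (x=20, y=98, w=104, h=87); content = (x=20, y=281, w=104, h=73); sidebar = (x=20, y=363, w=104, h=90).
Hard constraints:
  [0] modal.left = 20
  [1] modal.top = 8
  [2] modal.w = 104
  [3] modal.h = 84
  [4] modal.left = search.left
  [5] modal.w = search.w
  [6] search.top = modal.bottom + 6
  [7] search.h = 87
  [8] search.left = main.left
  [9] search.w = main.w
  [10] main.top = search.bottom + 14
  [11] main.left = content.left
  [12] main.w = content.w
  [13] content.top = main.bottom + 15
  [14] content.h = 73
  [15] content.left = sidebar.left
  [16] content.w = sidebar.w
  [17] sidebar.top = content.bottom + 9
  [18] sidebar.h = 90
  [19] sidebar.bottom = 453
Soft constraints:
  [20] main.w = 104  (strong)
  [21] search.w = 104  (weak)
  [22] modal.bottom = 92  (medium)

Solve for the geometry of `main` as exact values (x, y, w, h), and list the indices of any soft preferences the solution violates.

main = (x=20, y=199, w=104, h=67)
violated soft preferences: none

1. main.x = 20  [search.left = main.left]
2. main.w = 104  [search.w = main.w]
3. main.y = 199  [main.top = search.bottom + 14]
4. main.h = 67  [content.top = main.bottom + 15]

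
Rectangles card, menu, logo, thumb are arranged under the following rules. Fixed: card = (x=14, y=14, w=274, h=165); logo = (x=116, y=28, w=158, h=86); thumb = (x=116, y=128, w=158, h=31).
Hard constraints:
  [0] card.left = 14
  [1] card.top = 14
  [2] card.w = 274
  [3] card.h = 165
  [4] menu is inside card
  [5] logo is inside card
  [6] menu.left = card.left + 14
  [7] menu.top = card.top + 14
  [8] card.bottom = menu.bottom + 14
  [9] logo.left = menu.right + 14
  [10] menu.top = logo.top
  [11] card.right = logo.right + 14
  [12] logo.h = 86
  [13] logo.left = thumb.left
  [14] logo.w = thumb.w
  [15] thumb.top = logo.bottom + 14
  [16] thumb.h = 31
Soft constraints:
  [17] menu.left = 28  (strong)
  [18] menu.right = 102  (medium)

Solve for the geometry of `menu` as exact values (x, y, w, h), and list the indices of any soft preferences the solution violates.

1. menu.x = 28  [menu.left = card.left + 14]
2. menu.y = 28  [menu.top = card.top + 14]
3. menu.h = 137  [card.bottom = menu.bottom + 14]
4. menu.w = 74  [logo.left = menu.right + 14]

menu = (x=28, y=28, w=74, h=137)
violated soft preferences: none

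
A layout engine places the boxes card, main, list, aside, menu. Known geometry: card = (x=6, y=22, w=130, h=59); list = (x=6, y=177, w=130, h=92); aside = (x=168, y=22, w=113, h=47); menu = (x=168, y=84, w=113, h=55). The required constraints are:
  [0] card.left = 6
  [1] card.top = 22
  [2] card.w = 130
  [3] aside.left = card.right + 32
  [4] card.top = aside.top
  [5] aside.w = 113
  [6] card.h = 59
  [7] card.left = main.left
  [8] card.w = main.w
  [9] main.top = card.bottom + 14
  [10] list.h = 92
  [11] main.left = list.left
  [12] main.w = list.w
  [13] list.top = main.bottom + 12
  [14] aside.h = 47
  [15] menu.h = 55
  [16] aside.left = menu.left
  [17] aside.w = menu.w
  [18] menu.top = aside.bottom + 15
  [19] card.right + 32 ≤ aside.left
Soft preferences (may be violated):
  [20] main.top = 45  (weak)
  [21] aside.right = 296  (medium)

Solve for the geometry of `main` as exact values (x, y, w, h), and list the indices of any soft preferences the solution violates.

main = (x=6, y=95, w=130, h=70)
violated soft preferences: 20, 21

1. main.x = 6  [card.left = main.left]
2. main.w = 130  [card.w = main.w]
3. main.y = 95  [main.top = card.bottom + 14]
4. main.h = 70  [list.top = main.bottom + 12]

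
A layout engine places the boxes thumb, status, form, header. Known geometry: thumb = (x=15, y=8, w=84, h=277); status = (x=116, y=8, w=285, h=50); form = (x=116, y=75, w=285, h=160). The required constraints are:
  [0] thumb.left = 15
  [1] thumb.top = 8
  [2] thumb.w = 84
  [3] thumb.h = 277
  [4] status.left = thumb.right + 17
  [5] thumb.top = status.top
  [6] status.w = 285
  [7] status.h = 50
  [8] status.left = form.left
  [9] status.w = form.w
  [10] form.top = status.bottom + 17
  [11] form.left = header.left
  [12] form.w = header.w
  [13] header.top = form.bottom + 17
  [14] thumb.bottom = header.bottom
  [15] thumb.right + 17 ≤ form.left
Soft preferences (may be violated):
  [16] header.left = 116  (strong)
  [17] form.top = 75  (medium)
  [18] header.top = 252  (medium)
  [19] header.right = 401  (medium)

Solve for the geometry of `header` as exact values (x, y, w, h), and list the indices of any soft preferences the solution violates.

1. header.x = 116  [form.left = header.left]
2. header.w = 285  [form.w = header.w]
3. header.y = 252  [header.top = form.bottom + 17]
4. header.h = 33  [thumb.bottom = header.bottom]

header = (x=116, y=252, w=285, h=33)
violated soft preferences: none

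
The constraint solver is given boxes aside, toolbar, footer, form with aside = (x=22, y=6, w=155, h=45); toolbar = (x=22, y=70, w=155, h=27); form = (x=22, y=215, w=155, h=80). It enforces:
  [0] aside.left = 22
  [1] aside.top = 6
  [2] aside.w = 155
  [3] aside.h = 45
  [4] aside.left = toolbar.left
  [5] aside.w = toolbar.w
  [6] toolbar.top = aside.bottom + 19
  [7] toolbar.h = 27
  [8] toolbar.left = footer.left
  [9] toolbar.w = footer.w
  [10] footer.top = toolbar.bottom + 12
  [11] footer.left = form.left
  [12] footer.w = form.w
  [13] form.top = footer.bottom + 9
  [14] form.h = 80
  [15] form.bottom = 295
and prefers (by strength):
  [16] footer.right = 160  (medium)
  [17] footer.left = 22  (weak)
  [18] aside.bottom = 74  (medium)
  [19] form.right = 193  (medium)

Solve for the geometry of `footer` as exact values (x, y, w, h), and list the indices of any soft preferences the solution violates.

footer = (x=22, y=109, w=155, h=97)
violated soft preferences: 16, 18, 19

1. footer.x = 22  [toolbar.left = footer.left]
2. footer.w = 155  [toolbar.w = footer.w]
3. footer.y = 109  [footer.top = toolbar.bottom + 12]
4. footer.h = 97  [form.top = footer.bottom + 9]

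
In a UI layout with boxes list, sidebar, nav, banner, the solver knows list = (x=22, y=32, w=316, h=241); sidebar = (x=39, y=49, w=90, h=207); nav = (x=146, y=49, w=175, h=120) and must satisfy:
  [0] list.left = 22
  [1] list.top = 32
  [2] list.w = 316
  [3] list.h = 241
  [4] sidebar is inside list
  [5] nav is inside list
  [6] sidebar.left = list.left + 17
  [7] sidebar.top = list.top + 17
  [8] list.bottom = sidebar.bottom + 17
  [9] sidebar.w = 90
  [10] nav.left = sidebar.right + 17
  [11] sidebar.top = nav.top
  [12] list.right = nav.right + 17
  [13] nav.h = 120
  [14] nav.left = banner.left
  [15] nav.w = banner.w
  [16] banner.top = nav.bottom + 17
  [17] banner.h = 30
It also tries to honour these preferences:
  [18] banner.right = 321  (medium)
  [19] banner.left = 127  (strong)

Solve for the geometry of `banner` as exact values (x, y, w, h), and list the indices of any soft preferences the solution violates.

1. banner.x = 146  [nav.left = banner.left]
2. banner.w = 175  [nav.w = banner.w]
3. banner.y = 186  [banner.top = nav.bottom + 17]
4. banner.h = 30  [banner.h = 30]

banner = (x=146, y=186, w=175, h=30)
violated soft preferences: 19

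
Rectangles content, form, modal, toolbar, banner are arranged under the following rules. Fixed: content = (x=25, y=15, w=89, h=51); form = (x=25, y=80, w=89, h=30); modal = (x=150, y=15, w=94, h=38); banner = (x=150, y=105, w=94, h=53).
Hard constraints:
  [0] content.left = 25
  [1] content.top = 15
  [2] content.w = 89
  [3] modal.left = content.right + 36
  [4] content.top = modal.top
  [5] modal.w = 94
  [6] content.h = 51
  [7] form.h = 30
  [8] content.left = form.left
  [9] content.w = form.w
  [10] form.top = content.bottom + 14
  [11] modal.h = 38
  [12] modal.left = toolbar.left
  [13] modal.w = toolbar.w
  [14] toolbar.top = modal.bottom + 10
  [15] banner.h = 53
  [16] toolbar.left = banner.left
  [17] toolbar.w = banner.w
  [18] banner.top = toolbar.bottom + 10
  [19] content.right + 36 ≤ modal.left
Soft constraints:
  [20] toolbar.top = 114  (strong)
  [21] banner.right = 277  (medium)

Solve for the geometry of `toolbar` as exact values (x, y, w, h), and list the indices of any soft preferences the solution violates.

1. toolbar.x = 150  [modal.left = toolbar.left]
2. toolbar.w = 94  [modal.w = toolbar.w]
3. toolbar.y = 63  [toolbar.top = modal.bottom + 10]
4. toolbar.h = 32  [banner.top = toolbar.bottom + 10]

toolbar = (x=150, y=63, w=94, h=32)
violated soft preferences: 20, 21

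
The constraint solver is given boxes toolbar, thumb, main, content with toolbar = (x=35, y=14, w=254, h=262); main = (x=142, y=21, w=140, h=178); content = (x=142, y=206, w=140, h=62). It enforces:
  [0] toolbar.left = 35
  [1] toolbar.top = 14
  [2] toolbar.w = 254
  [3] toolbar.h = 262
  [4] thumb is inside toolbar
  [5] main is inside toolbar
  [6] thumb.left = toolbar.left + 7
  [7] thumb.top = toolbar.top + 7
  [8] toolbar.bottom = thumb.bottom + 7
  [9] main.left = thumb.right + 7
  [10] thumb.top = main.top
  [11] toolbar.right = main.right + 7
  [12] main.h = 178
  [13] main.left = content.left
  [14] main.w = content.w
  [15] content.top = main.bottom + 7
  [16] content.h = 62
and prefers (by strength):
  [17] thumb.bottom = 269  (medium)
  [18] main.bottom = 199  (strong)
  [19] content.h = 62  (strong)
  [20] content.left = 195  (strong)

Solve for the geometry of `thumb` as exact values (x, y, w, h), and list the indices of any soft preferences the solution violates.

1. thumb.x = 42  [thumb.left = toolbar.left + 7]
2. thumb.y = 21  [thumb.top = toolbar.top + 7]
3. thumb.h = 248  [toolbar.bottom = thumb.bottom + 7]
4. thumb.w = 93  [main.left = thumb.right + 7]

thumb = (x=42, y=21, w=93, h=248)
violated soft preferences: 20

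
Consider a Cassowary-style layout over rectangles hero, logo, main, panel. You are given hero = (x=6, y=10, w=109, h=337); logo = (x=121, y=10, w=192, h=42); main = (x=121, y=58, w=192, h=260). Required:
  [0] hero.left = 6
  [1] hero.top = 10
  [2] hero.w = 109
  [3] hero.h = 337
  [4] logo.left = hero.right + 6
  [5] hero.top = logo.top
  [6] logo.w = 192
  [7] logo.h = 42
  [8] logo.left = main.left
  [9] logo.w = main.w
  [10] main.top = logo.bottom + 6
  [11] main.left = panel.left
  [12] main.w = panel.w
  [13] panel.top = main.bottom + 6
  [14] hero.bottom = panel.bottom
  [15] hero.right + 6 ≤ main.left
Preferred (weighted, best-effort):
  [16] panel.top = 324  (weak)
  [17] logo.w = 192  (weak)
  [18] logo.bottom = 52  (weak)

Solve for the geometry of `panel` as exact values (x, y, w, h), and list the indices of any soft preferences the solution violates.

panel = (x=121, y=324, w=192, h=23)
violated soft preferences: none

1. panel.x = 121  [main.left = panel.left]
2. panel.w = 192  [main.w = panel.w]
3. panel.y = 324  [panel.top = main.bottom + 6]
4. panel.h = 23  [hero.bottom = panel.bottom]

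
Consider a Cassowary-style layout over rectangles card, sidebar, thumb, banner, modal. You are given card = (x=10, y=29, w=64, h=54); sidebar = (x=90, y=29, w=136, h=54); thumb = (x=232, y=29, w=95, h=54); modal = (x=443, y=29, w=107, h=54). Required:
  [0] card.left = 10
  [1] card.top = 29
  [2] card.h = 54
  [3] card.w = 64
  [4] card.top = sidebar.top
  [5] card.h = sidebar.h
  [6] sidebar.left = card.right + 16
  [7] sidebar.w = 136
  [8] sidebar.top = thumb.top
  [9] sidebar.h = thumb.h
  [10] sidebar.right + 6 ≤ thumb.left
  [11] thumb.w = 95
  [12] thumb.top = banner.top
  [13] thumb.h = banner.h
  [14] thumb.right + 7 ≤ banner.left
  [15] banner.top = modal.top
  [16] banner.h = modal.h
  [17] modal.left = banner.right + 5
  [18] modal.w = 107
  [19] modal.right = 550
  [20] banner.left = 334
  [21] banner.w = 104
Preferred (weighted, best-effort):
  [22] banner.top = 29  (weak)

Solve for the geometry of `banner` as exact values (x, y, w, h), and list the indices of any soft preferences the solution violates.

banner = (x=334, y=29, w=104, h=54)
violated soft preferences: none

1. banner.y = 29  [thumb.top = banner.top]
2. banner.h = 54  [thumb.h = banner.h]
3. banner.x = 334  [banner.left = 334]
4. banner.w = 104  [banner.w = 104]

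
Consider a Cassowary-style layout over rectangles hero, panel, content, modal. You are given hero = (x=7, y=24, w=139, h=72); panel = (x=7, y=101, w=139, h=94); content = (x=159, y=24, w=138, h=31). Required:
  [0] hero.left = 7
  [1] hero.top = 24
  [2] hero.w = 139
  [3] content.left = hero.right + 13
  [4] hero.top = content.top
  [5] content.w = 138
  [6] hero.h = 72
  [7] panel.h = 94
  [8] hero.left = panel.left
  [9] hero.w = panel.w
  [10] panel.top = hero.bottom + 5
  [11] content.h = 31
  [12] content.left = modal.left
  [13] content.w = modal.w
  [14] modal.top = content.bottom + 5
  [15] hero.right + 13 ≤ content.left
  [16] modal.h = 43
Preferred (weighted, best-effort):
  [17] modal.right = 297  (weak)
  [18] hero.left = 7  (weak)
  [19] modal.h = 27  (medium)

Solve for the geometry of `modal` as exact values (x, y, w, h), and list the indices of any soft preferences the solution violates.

modal = (x=159, y=60, w=138, h=43)
violated soft preferences: 19

1. modal.x = 159  [content.left = modal.left]
2. modal.w = 138  [content.w = modal.w]
3. modal.y = 60  [modal.top = content.bottom + 5]
4. modal.h = 43  [modal.h = 43]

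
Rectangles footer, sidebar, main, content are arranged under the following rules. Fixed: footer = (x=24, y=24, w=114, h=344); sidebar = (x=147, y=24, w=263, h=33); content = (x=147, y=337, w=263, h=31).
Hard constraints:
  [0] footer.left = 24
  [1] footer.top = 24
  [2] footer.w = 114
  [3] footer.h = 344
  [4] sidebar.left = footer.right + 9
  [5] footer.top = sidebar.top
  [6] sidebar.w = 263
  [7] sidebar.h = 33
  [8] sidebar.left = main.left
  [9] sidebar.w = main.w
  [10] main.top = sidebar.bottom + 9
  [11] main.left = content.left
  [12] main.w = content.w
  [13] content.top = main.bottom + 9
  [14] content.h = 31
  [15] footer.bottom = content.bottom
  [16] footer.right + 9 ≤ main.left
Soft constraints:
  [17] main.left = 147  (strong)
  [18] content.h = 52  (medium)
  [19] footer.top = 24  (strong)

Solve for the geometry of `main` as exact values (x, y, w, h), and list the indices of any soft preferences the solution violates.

1. main.x = 147  [sidebar.left = main.left]
2. main.w = 263  [sidebar.w = main.w]
3. main.y = 66  [main.top = sidebar.bottom + 9]
4. main.h = 262  [content.top = main.bottom + 9]

main = (x=147, y=66, w=263, h=262)
violated soft preferences: 18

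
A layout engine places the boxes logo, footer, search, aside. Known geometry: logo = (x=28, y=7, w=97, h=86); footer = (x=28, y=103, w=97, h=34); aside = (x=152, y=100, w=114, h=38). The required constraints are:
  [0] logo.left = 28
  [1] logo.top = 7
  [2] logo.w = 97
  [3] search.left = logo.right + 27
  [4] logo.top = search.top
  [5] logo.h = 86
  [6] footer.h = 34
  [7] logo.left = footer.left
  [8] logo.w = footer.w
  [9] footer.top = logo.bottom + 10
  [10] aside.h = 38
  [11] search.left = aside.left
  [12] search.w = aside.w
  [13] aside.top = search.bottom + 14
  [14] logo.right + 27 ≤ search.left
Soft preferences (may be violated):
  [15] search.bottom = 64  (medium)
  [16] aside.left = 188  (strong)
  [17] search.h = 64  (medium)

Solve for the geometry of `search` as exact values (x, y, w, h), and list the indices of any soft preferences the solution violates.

search = (x=152, y=7, w=114, h=79)
violated soft preferences: 15, 16, 17

1. search.x = 152  [search.left = logo.right + 27]
2. search.y = 7  [logo.top = search.top]
3. search.w = 114  [search.w = aside.w]
4. search.h = 79  [aside.top = search.bottom + 14]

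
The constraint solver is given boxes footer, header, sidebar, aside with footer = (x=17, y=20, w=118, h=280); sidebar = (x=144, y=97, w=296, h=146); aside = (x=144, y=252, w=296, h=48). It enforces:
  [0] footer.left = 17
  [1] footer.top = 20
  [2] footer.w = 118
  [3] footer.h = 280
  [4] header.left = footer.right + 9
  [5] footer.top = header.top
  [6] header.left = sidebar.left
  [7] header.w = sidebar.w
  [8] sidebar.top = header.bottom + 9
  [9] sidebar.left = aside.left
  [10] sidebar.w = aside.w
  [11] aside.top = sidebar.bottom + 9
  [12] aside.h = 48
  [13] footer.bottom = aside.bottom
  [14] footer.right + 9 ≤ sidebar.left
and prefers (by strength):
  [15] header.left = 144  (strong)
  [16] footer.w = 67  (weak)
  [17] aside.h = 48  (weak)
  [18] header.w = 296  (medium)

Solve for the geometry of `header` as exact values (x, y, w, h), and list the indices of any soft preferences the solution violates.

header = (x=144, y=20, w=296, h=68)
violated soft preferences: 16

1. header.x = 144  [header.left = footer.right + 9]
2. header.y = 20  [footer.top = header.top]
3. header.w = 296  [header.w = sidebar.w]
4. header.h = 68  [sidebar.top = header.bottom + 9]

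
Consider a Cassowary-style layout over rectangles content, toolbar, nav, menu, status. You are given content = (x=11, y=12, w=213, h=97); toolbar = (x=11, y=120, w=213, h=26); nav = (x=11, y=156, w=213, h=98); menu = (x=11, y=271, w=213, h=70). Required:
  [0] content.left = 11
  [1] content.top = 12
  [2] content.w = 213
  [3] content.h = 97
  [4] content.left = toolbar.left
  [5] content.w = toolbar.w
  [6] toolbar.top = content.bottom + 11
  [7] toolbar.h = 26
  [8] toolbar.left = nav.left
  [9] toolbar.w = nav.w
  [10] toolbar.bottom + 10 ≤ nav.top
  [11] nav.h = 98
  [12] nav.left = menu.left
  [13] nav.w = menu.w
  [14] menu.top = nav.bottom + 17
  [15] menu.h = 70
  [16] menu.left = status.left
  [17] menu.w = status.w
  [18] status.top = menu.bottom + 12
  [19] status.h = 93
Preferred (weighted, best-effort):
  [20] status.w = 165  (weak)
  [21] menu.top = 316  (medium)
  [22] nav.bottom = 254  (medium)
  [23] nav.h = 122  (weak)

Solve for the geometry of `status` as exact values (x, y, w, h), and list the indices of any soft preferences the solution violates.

status = (x=11, y=353, w=213, h=93)
violated soft preferences: 20, 21, 23

1. status.x = 11  [menu.left = status.left]
2. status.w = 213  [menu.w = status.w]
3. status.y = 353  [status.top = menu.bottom + 12]
4. status.h = 93  [status.h = 93]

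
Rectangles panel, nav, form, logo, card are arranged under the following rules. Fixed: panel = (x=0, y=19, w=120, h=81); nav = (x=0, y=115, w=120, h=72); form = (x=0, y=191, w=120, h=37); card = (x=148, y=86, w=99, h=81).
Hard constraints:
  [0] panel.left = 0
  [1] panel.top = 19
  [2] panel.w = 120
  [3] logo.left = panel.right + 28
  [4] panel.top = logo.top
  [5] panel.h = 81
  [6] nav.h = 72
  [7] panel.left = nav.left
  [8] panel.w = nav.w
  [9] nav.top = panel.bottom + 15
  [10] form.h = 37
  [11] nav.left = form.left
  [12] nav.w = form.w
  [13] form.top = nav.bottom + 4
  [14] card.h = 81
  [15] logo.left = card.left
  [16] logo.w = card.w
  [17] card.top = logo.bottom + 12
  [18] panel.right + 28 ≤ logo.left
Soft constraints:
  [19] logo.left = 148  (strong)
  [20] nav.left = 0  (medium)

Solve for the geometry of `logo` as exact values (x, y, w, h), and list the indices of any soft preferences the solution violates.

logo = (x=148, y=19, w=99, h=55)
violated soft preferences: none

1. logo.x = 148  [logo.left = panel.right + 28]
2. logo.y = 19  [panel.top = logo.top]
3. logo.w = 99  [logo.w = card.w]
4. logo.h = 55  [card.top = logo.bottom + 12]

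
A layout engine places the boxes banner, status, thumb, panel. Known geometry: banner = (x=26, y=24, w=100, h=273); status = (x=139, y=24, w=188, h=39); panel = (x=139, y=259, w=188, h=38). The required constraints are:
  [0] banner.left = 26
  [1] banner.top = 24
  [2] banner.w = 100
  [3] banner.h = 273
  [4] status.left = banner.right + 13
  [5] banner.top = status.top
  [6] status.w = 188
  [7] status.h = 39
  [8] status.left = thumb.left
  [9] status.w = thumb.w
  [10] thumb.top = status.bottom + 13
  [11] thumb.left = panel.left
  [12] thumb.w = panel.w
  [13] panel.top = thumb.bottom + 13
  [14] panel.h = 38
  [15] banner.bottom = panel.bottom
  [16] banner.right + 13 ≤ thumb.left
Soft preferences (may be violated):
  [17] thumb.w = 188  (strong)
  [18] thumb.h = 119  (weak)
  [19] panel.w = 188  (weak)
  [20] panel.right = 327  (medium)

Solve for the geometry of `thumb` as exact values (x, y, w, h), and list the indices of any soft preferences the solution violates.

thumb = (x=139, y=76, w=188, h=170)
violated soft preferences: 18

1. thumb.x = 139  [status.left = thumb.left]
2. thumb.w = 188  [status.w = thumb.w]
3. thumb.y = 76  [thumb.top = status.bottom + 13]
4. thumb.h = 170  [panel.top = thumb.bottom + 13]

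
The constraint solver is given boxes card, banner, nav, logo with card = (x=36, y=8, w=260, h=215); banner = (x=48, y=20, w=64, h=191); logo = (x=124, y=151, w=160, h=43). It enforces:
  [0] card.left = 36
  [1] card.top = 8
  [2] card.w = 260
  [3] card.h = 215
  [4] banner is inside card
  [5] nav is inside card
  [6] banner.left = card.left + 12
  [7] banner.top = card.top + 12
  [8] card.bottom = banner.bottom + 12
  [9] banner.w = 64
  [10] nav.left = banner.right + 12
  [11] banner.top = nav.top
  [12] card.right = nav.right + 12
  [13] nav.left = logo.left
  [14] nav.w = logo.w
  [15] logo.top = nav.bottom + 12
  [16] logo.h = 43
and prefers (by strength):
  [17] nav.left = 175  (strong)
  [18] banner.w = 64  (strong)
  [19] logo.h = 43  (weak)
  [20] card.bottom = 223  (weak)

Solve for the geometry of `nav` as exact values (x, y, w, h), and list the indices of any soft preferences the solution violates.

nav = (x=124, y=20, w=160, h=119)
violated soft preferences: 17

1. nav.x = 124  [nav.left = banner.right + 12]
2. nav.y = 20  [banner.top = nav.top]
3. nav.w = 160  [card.right = nav.right + 12]
4. nav.h = 119  [logo.top = nav.bottom + 12]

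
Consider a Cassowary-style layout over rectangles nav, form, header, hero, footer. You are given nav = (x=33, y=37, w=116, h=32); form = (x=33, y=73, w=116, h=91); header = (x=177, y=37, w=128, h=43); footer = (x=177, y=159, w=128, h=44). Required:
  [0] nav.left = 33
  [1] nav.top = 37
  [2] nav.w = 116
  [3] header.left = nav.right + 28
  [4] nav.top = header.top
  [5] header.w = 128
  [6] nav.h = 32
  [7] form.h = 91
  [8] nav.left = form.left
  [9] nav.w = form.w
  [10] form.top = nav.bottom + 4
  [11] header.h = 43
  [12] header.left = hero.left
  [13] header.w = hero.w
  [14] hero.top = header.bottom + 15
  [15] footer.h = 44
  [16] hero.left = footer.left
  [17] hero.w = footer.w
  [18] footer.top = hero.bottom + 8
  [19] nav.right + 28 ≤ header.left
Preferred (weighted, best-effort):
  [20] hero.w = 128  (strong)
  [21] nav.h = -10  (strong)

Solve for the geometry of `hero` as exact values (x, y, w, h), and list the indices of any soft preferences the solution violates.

1. hero.x = 177  [header.left = hero.left]
2. hero.w = 128  [header.w = hero.w]
3. hero.y = 95  [hero.top = header.bottom + 15]
4. hero.h = 56  [footer.top = hero.bottom + 8]

hero = (x=177, y=95, w=128, h=56)
violated soft preferences: 21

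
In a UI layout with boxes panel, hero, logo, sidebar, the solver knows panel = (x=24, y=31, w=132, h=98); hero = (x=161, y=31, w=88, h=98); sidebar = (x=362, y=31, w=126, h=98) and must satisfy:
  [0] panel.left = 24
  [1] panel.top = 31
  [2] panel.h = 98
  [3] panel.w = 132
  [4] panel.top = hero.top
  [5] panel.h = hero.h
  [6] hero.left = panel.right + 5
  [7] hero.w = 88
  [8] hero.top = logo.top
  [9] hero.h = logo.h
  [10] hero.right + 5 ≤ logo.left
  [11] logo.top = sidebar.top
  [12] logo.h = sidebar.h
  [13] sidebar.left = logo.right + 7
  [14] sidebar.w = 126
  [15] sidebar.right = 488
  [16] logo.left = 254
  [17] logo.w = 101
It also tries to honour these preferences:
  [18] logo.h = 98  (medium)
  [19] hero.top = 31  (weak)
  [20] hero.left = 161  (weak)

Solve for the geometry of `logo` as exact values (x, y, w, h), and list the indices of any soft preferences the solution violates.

1. logo.y = 31  [hero.top = logo.top]
2. logo.h = 98  [hero.h = logo.h]
3. logo.x = 254  [logo.left = 254]
4. logo.w = 101  [logo.w = 101]

logo = (x=254, y=31, w=101, h=98)
violated soft preferences: none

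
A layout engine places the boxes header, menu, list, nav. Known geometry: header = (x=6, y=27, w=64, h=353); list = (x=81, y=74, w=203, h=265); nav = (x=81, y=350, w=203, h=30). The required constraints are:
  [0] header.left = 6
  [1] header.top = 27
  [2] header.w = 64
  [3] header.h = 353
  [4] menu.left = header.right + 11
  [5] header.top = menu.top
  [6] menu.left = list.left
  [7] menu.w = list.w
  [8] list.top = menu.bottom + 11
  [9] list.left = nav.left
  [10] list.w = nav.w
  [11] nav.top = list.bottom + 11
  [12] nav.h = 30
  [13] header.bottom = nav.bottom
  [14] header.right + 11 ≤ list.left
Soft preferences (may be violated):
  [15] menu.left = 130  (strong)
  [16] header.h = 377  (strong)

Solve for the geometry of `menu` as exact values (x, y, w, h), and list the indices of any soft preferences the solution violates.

1. menu.x = 81  [menu.left = header.right + 11]
2. menu.y = 27  [header.top = menu.top]
3. menu.w = 203  [menu.w = list.w]
4. menu.h = 36  [list.top = menu.bottom + 11]

menu = (x=81, y=27, w=203, h=36)
violated soft preferences: 15, 16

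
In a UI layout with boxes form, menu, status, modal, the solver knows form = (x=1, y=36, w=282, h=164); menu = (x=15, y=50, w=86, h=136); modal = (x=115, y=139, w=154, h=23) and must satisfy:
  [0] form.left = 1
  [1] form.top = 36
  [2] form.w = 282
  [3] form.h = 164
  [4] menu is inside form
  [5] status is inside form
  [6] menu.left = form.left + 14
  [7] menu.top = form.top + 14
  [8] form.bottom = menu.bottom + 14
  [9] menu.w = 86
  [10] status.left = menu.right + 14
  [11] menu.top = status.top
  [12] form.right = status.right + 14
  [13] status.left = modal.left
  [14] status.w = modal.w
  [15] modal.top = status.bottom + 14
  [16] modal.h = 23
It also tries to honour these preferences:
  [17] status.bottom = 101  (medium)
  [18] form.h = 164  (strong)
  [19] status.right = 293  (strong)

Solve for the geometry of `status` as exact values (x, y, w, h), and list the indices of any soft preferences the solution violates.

1. status.x = 115  [status.left = menu.right + 14]
2. status.y = 50  [menu.top = status.top]
3. status.w = 154  [form.right = status.right + 14]
4. status.h = 75  [modal.top = status.bottom + 14]

status = (x=115, y=50, w=154, h=75)
violated soft preferences: 17, 19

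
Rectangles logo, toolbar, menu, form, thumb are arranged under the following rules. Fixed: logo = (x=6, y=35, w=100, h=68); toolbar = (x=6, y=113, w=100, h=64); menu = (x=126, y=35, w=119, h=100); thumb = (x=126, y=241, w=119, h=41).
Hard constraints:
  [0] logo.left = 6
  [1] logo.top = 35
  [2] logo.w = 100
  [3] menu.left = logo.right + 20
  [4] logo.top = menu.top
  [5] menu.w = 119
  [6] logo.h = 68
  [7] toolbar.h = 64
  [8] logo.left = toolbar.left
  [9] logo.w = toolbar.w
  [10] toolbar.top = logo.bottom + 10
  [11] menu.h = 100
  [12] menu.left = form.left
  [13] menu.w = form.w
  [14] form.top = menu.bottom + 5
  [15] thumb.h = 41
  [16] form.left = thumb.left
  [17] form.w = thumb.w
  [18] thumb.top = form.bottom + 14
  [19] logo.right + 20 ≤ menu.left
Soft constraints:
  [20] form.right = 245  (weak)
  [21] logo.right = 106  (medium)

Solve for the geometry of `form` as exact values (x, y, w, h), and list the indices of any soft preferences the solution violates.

1. form.x = 126  [menu.left = form.left]
2. form.w = 119  [menu.w = form.w]
3. form.y = 140  [form.top = menu.bottom + 5]
4. form.h = 87  [thumb.top = form.bottom + 14]

form = (x=126, y=140, w=119, h=87)
violated soft preferences: none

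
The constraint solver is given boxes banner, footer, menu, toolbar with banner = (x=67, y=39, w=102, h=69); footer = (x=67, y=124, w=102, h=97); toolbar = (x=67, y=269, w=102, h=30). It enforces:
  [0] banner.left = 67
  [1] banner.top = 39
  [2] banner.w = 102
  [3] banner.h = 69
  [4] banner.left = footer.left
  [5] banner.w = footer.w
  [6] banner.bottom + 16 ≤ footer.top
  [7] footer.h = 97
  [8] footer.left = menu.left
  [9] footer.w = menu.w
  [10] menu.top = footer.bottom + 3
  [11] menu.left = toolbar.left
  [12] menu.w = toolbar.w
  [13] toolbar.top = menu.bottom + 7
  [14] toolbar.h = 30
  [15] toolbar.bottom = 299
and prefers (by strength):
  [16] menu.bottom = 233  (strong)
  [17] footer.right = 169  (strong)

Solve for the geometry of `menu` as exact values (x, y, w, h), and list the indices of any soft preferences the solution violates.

menu = (x=67, y=224, w=102, h=38)
violated soft preferences: 16

1. menu.x = 67  [footer.left = menu.left]
2. menu.w = 102  [footer.w = menu.w]
3. menu.y = 224  [menu.top = footer.bottom + 3]
4. menu.h = 38  [toolbar.top = menu.bottom + 7]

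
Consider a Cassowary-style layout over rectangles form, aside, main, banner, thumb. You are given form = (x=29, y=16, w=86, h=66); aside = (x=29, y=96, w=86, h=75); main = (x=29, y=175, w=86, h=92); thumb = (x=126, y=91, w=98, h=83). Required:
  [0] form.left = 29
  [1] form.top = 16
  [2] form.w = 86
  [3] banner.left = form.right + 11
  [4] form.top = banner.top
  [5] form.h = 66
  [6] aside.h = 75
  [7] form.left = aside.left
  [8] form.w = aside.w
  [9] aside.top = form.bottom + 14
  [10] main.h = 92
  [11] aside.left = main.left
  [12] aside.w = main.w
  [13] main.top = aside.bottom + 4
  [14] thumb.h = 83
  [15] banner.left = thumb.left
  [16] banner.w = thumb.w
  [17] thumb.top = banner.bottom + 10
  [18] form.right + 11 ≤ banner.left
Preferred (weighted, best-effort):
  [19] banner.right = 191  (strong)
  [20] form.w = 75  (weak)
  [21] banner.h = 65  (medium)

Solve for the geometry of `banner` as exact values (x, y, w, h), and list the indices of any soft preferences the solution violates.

1. banner.x = 126  [banner.left = form.right + 11]
2. banner.y = 16  [form.top = banner.top]
3. banner.w = 98  [banner.w = thumb.w]
4. banner.h = 65  [thumb.top = banner.bottom + 10]

banner = (x=126, y=16, w=98, h=65)
violated soft preferences: 19, 20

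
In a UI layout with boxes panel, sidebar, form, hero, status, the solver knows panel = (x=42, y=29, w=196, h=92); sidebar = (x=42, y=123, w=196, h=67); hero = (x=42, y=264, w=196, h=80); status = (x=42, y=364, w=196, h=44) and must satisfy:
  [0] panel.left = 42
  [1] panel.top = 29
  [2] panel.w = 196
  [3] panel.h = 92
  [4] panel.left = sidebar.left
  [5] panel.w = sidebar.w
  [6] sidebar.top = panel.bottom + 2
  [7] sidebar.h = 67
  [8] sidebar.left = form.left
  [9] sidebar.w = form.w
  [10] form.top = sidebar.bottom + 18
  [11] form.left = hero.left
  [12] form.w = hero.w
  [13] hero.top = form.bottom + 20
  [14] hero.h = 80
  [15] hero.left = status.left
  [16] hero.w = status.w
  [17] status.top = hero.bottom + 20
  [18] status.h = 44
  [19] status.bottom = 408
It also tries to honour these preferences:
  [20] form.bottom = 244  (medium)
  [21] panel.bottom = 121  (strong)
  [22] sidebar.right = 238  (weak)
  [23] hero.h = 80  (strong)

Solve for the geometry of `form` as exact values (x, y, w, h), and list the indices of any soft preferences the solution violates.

1. form.x = 42  [sidebar.left = form.left]
2. form.w = 196  [sidebar.w = form.w]
3. form.y = 208  [form.top = sidebar.bottom + 18]
4. form.h = 36  [hero.top = form.bottom + 20]

form = (x=42, y=208, w=196, h=36)
violated soft preferences: none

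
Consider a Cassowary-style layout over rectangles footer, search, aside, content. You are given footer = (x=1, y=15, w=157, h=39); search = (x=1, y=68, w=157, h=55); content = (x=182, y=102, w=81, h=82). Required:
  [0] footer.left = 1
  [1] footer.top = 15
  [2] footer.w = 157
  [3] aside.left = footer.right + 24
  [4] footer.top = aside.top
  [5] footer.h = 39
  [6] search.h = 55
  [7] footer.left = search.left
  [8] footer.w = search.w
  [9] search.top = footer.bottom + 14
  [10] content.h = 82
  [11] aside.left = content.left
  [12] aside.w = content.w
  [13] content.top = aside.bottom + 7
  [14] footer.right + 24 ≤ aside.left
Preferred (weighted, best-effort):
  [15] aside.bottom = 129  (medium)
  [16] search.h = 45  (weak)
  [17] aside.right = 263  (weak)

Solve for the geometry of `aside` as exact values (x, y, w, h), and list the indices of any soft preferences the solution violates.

1. aside.x = 182  [aside.left = footer.right + 24]
2. aside.y = 15  [footer.top = aside.top]
3. aside.w = 81  [aside.w = content.w]
4. aside.h = 80  [content.top = aside.bottom + 7]

aside = (x=182, y=15, w=81, h=80)
violated soft preferences: 15, 16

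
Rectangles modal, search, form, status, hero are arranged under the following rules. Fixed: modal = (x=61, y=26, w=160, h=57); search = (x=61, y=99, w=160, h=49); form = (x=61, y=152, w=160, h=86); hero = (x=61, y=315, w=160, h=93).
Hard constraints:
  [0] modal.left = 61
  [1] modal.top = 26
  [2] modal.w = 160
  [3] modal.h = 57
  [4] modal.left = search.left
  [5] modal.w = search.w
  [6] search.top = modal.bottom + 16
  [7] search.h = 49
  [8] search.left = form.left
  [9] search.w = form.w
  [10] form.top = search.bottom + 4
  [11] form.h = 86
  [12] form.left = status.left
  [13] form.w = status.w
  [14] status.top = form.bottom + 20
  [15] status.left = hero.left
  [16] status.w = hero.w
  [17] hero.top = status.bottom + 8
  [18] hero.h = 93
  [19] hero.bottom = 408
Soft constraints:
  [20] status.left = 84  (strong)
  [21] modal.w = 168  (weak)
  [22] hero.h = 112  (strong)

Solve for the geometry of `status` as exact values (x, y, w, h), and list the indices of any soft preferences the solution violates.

1. status.x = 61  [form.left = status.left]
2. status.w = 160  [form.w = status.w]
3. status.y = 258  [status.top = form.bottom + 20]
4. status.h = 49  [hero.top = status.bottom + 8]

status = (x=61, y=258, w=160, h=49)
violated soft preferences: 20, 21, 22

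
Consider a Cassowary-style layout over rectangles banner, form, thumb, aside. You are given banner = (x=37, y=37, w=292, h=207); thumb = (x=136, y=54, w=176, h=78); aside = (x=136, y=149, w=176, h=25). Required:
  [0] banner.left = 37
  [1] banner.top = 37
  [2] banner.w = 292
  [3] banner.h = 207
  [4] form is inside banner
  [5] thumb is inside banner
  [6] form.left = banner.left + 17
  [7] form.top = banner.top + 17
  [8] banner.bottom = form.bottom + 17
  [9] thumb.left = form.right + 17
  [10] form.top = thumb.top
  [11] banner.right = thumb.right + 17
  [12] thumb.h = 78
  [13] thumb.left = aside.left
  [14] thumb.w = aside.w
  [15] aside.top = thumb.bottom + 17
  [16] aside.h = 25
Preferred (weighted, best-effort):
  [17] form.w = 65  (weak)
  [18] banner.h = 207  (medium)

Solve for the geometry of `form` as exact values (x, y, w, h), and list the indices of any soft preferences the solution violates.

1. form.x = 54  [form.left = banner.left + 17]
2. form.y = 54  [form.top = banner.top + 17]
3. form.h = 173  [banner.bottom = form.bottom + 17]
4. form.w = 65  [thumb.left = form.right + 17]

form = (x=54, y=54, w=65, h=173)
violated soft preferences: none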